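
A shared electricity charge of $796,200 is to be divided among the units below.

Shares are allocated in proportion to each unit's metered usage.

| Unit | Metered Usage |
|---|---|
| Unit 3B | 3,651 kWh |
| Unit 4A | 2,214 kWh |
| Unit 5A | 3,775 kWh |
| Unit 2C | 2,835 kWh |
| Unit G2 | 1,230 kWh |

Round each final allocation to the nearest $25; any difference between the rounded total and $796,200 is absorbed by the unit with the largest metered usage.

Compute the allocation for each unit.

Unit 3B: $212,100 · Unit 4A: $128,625 · Unit 5A: $219,325 · Unit 2C: $164,700 · Unit G2: $71,450

Total metered usage = 13,705.
Raw shares: Unit 3B 3,651/13,705 × $796,200 = 212,106.98; Unit 4A 2,214/13,705 × $796,200 = 128,623.63; Unit 5A 3,775/13,705 × $796,200 = 219,310.84; Unit 2C 2,835/13,705 × $796,200 = 164,700.99; Unit G2 1,230/13,705 × $796,200 = 71,457.57.
Rounded to nearest $25: Unit 3B $212,100; Unit 4A $128,625; Unit 5A $219,300; Unit 2C $164,700; Unit G2 $71,450. Sum = $796,175.
Difference $796,200 − $796,175 = +$25 applied to largest metered usage (Unit 5A): Unit 5A becomes $219,325.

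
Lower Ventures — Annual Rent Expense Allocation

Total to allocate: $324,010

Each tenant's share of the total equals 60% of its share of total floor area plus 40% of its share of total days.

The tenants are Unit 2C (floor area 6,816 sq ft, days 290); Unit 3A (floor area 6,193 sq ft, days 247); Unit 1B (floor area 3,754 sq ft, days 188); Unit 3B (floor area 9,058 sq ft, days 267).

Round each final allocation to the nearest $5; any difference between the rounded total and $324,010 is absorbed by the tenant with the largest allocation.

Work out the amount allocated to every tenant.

Floor area total 25,821; days total 992.
Blended shares (60% floor area + 40% days): Unit 2C 0.2753; Unit 3A 0.2435; Unit 1B 0.1630; Unit 3B 0.3181.
Unrounded shares: Unit 2C 89,205.85; Unit 3A 78,897.37; Unit 1B 52,825.87; Unit 3B 103,080.91.
Rounded to nearest $5: Unit 2C $89,205; Unit 3A $78,895; Unit 1B $52,825; Unit 3B $103,080. Sum = $324,005.
Difference $324,010 − $324,005 = +$5 applied to largest allocation (Unit 3B): Unit 3B becomes $103,085.

Unit 2C: $89,205 | Unit 3A: $78,895 | Unit 1B: $52,825 | Unit 3B: $103,085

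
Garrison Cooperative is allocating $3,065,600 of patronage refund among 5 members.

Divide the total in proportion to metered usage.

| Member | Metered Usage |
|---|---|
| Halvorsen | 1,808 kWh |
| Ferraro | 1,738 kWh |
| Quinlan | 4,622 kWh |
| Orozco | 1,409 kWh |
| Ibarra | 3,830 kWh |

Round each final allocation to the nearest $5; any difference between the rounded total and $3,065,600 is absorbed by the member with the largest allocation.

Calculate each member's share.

Combined metered usage = 13,407.
Proportional shares: Halvorsen 1,808/13,407 × $3,065,600 = 413,411.26; Ferraro 1,738/13,407 × $3,065,600 = 397,405.30; Quinlan 4,622/13,407 × $3,065,600 = 1,056,851.14; Orozco 1,409/13,407 × $3,065,600 = 322,177.25; Ibarra 3,830/13,407 × $3,065,600 = 875,755.05.
At nearest $5: Halvorsen $413,410; Ferraro $397,405; Quinlan $1,056,850; Orozco $322,175; Ibarra $875,755. Sum = $3,065,595.
Difference $3,065,600 − $3,065,595 = +$5 applied to largest allocation (Quinlan): Quinlan becomes $1,056,855.

Halvorsen: $413,410 | Ferraro: $397,405 | Quinlan: $1,056,855 | Orozco: $322,175 | Ibarra: $875,755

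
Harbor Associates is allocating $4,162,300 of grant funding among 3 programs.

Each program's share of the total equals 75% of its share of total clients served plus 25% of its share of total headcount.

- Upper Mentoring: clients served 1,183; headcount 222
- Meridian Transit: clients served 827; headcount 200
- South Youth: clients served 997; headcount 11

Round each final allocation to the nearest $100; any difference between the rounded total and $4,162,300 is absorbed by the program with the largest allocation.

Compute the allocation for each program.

Upper Mentoring: $1,761,600 | Meridian Transit: $1,339,200 | South Youth: $1,061,500

Clients served total 3,007; headcount total 433.
Composite weights (75% clients served + 25% headcount): Upper Mentoring 0.4232; Meridian Transit 0.3217; South Youth 0.2550.
Pro-rata amounts: Upper Mentoring 1,761,639.54; Meridian Transit 1,339,187.34; South Youth 1,061,473.12.
At nearest $100: Upper Mentoring $1,761,600; Meridian Transit $1,339,200; South Youth $1,061,500. Sum = $4,162,300.
No rounding difference to absorb.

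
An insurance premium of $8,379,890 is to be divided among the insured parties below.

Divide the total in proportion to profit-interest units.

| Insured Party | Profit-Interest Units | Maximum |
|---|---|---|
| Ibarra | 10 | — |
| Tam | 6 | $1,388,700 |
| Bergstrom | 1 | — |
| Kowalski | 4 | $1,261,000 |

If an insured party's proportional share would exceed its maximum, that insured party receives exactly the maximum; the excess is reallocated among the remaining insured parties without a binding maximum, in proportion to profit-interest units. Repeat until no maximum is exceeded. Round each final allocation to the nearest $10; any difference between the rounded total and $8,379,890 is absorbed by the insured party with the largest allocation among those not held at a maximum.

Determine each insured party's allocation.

Ibarra: $5,209,260 | Tam: $1,388,700 | Bergstrom: $520,930 | Kowalski: $1,261,000

Profit-interest units total: 21.
Unconstrained shares: Ibarra 3,990,423.81; Tam 2,394,254.29; Bergstrom 399,042.38; Kowalski 1,596,169.52.
Capped: Tam ($1,388,700), Kowalski ($1,261,000); residual $5,730,190 reallocated over remaining profit-interest units 11.
Remaining shares: Ibarra 5,209,263.64 → $5,209,260; Bergstrom 520,926.36 → $520,930.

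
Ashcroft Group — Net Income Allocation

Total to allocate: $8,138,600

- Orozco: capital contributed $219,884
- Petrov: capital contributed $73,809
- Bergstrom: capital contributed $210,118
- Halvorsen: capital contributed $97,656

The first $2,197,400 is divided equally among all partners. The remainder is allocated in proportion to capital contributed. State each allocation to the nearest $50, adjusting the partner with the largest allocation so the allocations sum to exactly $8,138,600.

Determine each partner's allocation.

First tranche $2,197,400 split equally: $549,350 each.
Remainder $5,941,200 by capital contributed (total 601,467): Orozco 2,171,980.87 → $2,172,000; Petrov 729,074.13 → $729,050; Bergstrom 2,075,513.80 → $2,075,500; Halvorsen 964,631.19 → $964,650.
Totals: Orozco $549,350 + $2,172,000 = $2,721,350; Petrov $549,350 + $729,050 = $1,278,400; Bergstrom $549,350 + $2,075,500 = $2,624,850; Halvorsen $549,350 + $964,650 = $1,514,000.

Orozco: $2,721,350 | Petrov: $1,278,400 | Bergstrom: $2,624,850 | Halvorsen: $1,514,000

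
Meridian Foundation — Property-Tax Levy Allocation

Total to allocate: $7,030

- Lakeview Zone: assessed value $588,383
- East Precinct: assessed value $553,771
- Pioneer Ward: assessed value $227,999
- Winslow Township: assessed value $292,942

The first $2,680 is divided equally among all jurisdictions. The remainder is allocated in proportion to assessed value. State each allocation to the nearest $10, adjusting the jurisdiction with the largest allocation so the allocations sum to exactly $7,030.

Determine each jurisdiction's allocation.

Lakeview Zone: $2,200; East Precinct: $2,120; Pioneer Ward: $1,270; Winslow Township: $1,440

First tranche $2,680 split equally: $670 each.
Remainder $4,350 by assessed value (total 1,663,095): Lakeview Zone 1,538.98 → $1,540; East Precinct 1,448.45 → $1,450; Pioneer Ward 596.36 → $600; Winslow Township 766.22 → $770.
Rounding difference −$10 on remainder applied to Lakeview Zone.
Totals: Lakeview Zone $670 + $1,530 = $2,200; East Precinct $670 + $1,450 = $2,120; Pioneer Ward $670 + $600 = $1,270; Winslow Township $670 + $770 = $1,440.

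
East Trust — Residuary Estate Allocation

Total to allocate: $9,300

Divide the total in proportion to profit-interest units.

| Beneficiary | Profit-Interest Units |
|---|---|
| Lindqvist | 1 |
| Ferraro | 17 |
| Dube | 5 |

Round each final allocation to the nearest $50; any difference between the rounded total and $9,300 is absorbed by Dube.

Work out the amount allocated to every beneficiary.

Profit-interest units total: 23.
Pro-rata amounts: Lindqvist 1/23 × $9,300 = 404.35; Ferraro 17/23 × $9,300 = 6,873.91; Dube 5/23 × $9,300 = 2,021.74.
After rounding ($50): Lindqvist $400; Ferraro $6,850; Dube $2,000. Sum = $9,250.
Difference $9,300 − $9,250 = +$50 applied to Dube: Dube becomes $2,050.

Lindqvist: $400 · Ferraro: $6,850 · Dube: $2,050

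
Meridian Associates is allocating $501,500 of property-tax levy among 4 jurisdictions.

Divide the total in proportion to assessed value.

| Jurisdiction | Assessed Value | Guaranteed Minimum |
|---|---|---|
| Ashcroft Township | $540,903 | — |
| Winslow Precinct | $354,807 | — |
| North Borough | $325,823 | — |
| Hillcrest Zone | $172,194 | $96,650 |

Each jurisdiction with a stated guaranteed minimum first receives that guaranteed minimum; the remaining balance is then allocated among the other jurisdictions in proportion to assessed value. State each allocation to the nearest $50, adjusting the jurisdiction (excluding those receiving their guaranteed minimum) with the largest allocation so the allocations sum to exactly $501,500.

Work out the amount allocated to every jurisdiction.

Ashcroft Township: $179,250 | Winslow Precinct: $117,600 | North Borough: $108,000 | Hillcrest Zone: $96,650

Minimums first: Hillcrest Zone $96,650. Balance $404,850.
Balance split over remaining assessed value 1,221,533: Ashcroft Township 179,270.29 → $179,250; Winslow Precinct 117,592.90 → $117,600; North Borough 107,986.80 → $108,000.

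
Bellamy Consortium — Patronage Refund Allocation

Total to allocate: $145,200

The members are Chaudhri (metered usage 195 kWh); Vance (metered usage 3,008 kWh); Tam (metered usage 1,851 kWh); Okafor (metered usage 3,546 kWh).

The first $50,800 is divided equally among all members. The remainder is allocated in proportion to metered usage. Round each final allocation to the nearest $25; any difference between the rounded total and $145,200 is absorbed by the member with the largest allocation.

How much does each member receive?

First tranche $50,800 split equally: $12,700 each.
Remainder $94,400 by metered usage (total 8,600): Chaudhri 2,140.47 → $2,150; Vance 33,018.05 → $33,025; Tam 20,317.95 → $20,325; Okafor 38,923.53 → $38,925.
Rounding difference −$25 on remainder applied to Okafor.
Totals: Chaudhri $12,700 + $2,150 = $14,850; Vance $12,700 + $33,025 = $45,725; Tam $12,700 + $20,325 = $33,025; Okafor $12,700 + $38,900 = $51,600.

Chaudhri: $14,850 | Vance: $45,725 | Tam: $33,025 | Okafor: $51,600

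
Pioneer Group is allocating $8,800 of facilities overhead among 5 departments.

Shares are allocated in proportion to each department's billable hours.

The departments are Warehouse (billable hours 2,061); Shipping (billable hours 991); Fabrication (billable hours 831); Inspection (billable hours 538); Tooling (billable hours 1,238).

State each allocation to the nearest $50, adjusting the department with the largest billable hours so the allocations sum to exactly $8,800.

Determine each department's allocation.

Warehouse: $3,150 · Shipping: $1,550 · Fabrication: $1,300 · Inspection: $850 · Tooling: $1,950

Sum of billable hours: 5,659.
Pro-rata amounts: Warehouse 2,061/5,659 × $8,800 = 3,204.95; Shipping 991/5,659 × $8,800 = 1,541.05; Fabrication 831/5,659 × $8,800 = 1,292.24; Inspection 538/5,659 × $8,800 = 836.61; Tooling 1,238/5,659 × $8,800 = 1,925.15.
At nearest $50: Warehouse $3,200; Shipping $1,550; Fabrication $1,300; Inspection $850; Tooling $1,950. Sum = $8,850.
Difference $8,800 − $8,850 = −$50 applied to largest billable hours (Warehouse): Warehouse becomes $3,150.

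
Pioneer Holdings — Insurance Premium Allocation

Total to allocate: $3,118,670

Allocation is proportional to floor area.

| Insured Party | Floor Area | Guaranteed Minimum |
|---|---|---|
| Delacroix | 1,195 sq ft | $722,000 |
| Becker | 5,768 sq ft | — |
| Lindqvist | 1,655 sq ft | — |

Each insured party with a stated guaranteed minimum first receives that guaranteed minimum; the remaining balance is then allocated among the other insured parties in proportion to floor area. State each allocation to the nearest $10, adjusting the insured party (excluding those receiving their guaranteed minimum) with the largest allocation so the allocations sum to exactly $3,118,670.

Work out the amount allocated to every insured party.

Delacroix: $722,000 · Becker: $1,862,320 · Lindqvist: $534,350

Minimums first: Delacroix $722,000. Remaining pool $2,396,670.
Remaining pool split over remaining floor area 7,423: Becker 1,862,318.81 → $1,862,320; Lindqvist 534,351.19 → $534,350.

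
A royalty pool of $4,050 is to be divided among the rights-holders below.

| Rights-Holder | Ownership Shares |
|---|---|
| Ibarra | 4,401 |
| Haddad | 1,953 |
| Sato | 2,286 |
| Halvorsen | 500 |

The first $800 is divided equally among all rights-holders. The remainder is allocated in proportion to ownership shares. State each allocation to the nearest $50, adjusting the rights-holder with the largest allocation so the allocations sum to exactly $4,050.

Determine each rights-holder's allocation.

$800 shared equally gives $200 per rights-holder.
Remainder $3,250 by ownership shares (total 9,140): Ibarra 1,564.91 → $1,550; Haddad 694.45 → $700; Sato 812.86 → $800; Halvorsen 177.79 → $200.
Totals: Ibarra $200 + $1,550 = $1,750; Haddad $200 + $700 = $900; Sato $200 + $800 = $1,000; Halvorsen $200 + $200 = $400.

Ibarra: $1,750 · Haddad: $900 · Sato: $1,000 · Halvorsen: $400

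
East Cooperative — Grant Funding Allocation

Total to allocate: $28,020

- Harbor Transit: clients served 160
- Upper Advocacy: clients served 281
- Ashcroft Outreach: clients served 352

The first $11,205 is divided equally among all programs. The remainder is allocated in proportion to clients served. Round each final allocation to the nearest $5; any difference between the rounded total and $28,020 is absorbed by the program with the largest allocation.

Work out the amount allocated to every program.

Harbor Transit: $7,130; Upper Advocacy: $9,695; Ashcroft Outreach: $11,195

$11,205 shared equally gives $3,735 per program.
Remainder $16,815 by clients served (total 793): Harbor Transit 3,392.69 → $3,395; Upper Advocacy 5,958.40 → $5,960; Ashcroft Outreach 7,463.91 → $7,465.
Rounding difference −$5 on remainder applied to Ashcroft Outreach.
Totals: Harbor Transit $3,735 + $3,395 = $7,130; Upper Advocacy $3,735 + $5,960 = $9,695; Ashcroft Outreach $3,735 + $7,460 = $11,195.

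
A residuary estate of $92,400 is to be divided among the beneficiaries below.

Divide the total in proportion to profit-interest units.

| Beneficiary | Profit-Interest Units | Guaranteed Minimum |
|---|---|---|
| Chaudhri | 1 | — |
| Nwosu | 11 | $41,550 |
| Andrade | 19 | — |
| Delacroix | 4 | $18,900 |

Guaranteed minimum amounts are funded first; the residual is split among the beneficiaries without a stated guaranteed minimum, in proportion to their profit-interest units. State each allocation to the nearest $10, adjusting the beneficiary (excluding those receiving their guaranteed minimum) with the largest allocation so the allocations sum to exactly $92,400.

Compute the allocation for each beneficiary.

Guaranteed amounts: Nwosu $41,550; Delacroix $18,900. Balance $31,950.
Balance split over remaining profit-interest units 20: Chaudhri 1,597.50 → $1,600; Andrade 30,352.50 → $30,350.

Chaudhri: $1,600 · Nwosu: $41,550 · Andrade: $30,350 · Delacroix: $18,900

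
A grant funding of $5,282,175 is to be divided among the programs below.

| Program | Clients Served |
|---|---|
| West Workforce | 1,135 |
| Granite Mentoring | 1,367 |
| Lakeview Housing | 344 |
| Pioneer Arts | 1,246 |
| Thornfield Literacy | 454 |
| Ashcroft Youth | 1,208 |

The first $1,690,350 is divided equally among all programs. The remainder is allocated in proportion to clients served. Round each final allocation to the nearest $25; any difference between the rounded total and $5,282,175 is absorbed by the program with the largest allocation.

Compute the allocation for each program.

West Workforce: $990,225 · Granite Mentoring: $1,135,050 · Lakeview Housing: $496,450 · Pioneer Arts: $1,059,525 · Thornfield Literacy: $565,125 · Ashcroft Youth: $1,035,800

First tranche $1,690,350 split equally: $281,725 each.
Remainder $3,591,825 by clients served (total 5,754): West Workforce 708,502.15 → $708,500; Granite Mentoring 853,323.74 → $853,325; Lakeview Housing 214,735.45 → $214,725; Pioneer Arts 777,791.79 → $777,800; Thornfield Literacy 283,400.86 → $283,400; Ashcroft Youth 754,071.01 → $754,075.
Totals: West Workforce $281,725 + $708,500 = $990,225; Granite Mentoring $281,725 + $853,325 = $1,135,050; Lakeview Housing $281,725 + $214,725 = $496,450; Pioneer Arts $281,725 + $777,800 = $1,059,525; Thornfield Literacy $281,725 + $283,400 = $565,125; Ashcroft Youth $281,725 + $754,075 = $1,035,800.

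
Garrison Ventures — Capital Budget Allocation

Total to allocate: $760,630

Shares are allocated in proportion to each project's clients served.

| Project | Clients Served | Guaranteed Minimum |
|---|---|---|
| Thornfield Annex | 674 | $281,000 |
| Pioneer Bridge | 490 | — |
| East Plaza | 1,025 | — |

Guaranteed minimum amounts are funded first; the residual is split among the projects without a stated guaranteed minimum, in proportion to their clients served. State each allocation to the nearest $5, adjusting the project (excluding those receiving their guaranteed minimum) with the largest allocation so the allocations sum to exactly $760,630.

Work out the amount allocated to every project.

Guaranteed amounts: Thornfield Annex $281,000. Balance $479,630.
Balance split over remaining clients served 1,515: Pioneer Bridge 155,127.85 → $155,130; East Plaza 324,502.15 → $324,500.

Thornfield Annex: $281,000 · Pioneer Bridge: $155,130 · East Plaza: $324,500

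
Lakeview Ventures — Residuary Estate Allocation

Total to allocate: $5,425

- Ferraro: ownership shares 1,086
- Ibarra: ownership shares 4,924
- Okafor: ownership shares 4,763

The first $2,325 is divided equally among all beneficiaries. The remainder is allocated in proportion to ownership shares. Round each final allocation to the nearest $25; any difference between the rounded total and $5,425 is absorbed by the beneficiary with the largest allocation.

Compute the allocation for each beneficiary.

$2,325 shared equally gives $775 per beneficiary.
Remainder $3,100 by ownership shares (total 10,773): Ferraro 312.503 → $325; Ibarra 1,416.91 → $1,425; Okafor 1,370.58 → $1,375.
Rounding difference −$25 on remainder applied to Ibarra.
Totals: Ferraro $775 + $325 = $1,100; Ibarra $775 + $1,400 = $2,175; Okafor $775 + $1,375 = $2,150.

Ferraro: $1,100 · Ibarra: $2,175 · Okafor: $2,150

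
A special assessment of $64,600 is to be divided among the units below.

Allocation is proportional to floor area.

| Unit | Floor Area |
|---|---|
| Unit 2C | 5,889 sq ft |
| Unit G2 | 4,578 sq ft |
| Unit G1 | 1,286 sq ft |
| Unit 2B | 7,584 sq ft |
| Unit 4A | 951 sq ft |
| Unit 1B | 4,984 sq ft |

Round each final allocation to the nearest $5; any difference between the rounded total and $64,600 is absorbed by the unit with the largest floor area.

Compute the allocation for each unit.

Unit 2C: $15,055; Unit G2: $11,700; Unit G1: $3,285; Unit 2B: $19,390; Unit 4A: $2,430; Unit 1B: $12,740

Sum of floor area: 25,272.
Proportional shares: Unit 2C 5,889/25,272 × $64,600 = 15,053.40; Unit G2 4,578/25,272 × $64,600 = 11,702.23; Unit G1 1,286/25,272 × $64,600 = 3,287.26; Unit 2B 7,584/25,272 × $64,600 = 19,386.13; Unit 4A 951/25,272 × $64,600 = 2,430.94; Unit 1B 4,984/25,272 × $64,600 = 12,740.04.
After rounding ($5): Unit 2C $15,055; Unit G2 $11,700; Unit G1 $3,285; Unit 2B $19,385; Unit 4A $2,430; Unit 1B $12,740. Sum = $64,595.
Difference $64,600 − $64,595 = +$5 applied to largest floor area (Unit 2B): Unit 2B becomes $19,390.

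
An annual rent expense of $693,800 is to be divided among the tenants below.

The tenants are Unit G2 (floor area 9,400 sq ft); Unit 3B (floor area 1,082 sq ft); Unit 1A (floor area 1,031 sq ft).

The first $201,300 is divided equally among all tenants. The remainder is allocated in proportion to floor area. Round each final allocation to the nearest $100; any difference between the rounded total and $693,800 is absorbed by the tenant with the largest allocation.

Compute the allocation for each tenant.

First tranche $201,300 split equally: $67,100 each.
Remainder $492,500 by floor area (total 11,513): Unit G2 402,110.66 → $402,100; Unit 3B 46,285.50 → $46,300; Unit 1A 44,103.84 → $44,100.
Totals: Unit G2 $67,100 + $402,100 = $469,200; Unit 3B $67,100 + $46,300 = $113,400; Unit 1A $67,100 + $44,100 = $111,200.

Unit G2: $469,200; Unit 3B: $113,400; Unit 1A: $111,200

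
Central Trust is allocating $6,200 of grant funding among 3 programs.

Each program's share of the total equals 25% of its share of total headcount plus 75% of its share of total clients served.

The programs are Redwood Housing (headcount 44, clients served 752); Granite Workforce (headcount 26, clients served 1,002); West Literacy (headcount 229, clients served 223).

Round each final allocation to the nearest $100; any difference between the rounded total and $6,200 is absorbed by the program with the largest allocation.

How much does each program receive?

Totals — headcount 299, clients served 1,977.
Composite weights (25% headcount + 75% clients served): Redwood Housing 0.3221; Granite Workforce 0.4019; West Literacy 0.2761.
Unrounded shares: Redwood Housing 1,996.83; Granite Workforce 2,491.54; West Literacy 1,711.63.
Rounded to nearest $100: Redwood Housing $2,000; Granite Workforce $2,500; West Literacy $1,700. Sum = $6,200.
Sum already equals the total — no adjustment.

Redwood Housing: $2,000; Granite Workforce: $2,500; West Literacy: $1,700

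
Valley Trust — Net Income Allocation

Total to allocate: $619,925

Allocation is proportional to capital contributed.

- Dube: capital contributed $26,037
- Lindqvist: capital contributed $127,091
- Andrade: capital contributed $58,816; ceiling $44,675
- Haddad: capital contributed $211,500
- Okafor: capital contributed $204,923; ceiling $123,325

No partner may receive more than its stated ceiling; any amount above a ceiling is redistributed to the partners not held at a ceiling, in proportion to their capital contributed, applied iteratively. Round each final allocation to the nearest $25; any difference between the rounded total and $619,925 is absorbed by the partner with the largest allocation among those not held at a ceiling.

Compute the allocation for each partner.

Dube: $32,275 | Lindqvist: $157,525 | Andrade: $44,675 | Haddad: $262,125 | Okafor: $123,325

Total capital contributed = 628,367.
Proportional shares (ignoring caps): Dube 25,687.20; Lindqvist 125,383.55; Andrade 58,025.82; Haddad 208,658.53; Okafor 202,169.90.
Capped: Andrade ($44,675), Okafor ($123,325); residual $451,925 reallocated over remaining capital contributed 364,628.
Shares after redistribution: Dube 32,270.62 → $32,275; Lindqvist 157,518.35 → $157,525; Haddad 262,136.03 → $262,125.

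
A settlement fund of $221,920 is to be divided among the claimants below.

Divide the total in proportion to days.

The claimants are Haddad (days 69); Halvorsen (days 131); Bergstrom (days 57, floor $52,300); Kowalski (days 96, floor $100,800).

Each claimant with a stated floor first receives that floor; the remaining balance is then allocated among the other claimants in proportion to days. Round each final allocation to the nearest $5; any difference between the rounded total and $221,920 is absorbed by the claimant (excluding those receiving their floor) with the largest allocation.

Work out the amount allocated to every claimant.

Minimums first: Bergstrom $52,300; Kowalski $100,800. Residual $68,820.
Residual split over remaining days 200: Haddad 23,742.90 → $23,745; Halvorsen 45,077.10 → $45,075.

Haddad: $23,745 | Halvorsen: $45,075 | Bergstrom: $52,300 | Kowalski: $100,800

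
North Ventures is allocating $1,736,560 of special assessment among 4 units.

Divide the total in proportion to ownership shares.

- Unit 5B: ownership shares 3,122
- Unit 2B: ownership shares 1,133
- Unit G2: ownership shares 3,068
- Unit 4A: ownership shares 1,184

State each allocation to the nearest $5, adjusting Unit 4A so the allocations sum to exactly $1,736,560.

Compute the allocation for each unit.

Unit 5B: $637,305 · Unit 2B: $231,285 · Unit G2: $626,280 · Unit 4A: $241,690

Sum of ownership shares: 8,507.
Proportional shares: Unit 5B 3,122/8,507 × $1,736,560 = 637,303.43; Unit 2B 1,133/8,507 × $1,736,560 = 231,282.76; Unit G2 3,068/8,507 × $1,736,560 = 626,280.25; Unit 4A 1,184/8,507 × $1,736,560 = 241,693.55.
After rounding ($5): Unit 5B $637,305; Unit 2B $231,285; Unit G2 $626,280; Unit 4A $241,695. Sum = $1,736,565.
Difference $1,736,560 − $1,736,565 = −$5 applied to Unit 4A: Unit 4A becomes $241,690.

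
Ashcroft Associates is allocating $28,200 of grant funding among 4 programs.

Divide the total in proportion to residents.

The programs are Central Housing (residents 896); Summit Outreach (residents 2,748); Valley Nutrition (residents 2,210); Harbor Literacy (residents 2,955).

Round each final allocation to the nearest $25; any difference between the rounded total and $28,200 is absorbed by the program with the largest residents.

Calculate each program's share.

Central Housing: $2,875 · Summit Outreach: $8,800 · Valley Nutrition: $7,075 · Harbor Literacy: $9,450

Sum of residents: 896 + 2,748 + 2,210 + 2,955 = 8,809.
Pro-rata amounts: Central Housing 2,868.34; Summit Outreach 8,797.09; Valley Nutrition 7,074.81; Harbor Literacy 9,459.76.
After rounding ($25): Central Housing $2,875; Summit Outreach $8,800; Valley Nutrition $7,075; Harbor Literacy $9,450. Sum = $28,200.
Rounded total matches; no reconciliation needed.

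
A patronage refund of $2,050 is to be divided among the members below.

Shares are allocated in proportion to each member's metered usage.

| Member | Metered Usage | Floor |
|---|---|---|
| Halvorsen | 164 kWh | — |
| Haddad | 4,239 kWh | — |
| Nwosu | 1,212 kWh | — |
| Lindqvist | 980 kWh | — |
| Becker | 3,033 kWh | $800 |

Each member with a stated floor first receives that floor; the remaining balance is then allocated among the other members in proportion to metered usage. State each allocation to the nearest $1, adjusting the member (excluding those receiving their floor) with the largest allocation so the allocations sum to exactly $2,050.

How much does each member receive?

Halvorsen: $31 · Haddad: $803 · Nwosu: $230 · Lindqvist: $186 · Becker: $800

Fund the minimums — Becker $800. Balance $1,250.
Balance split over remaining metered usage 6,595: Halvorsen 31.08 → $31; Haddad 803.45 → $803; Nwosu 229.72 → $230; Lindqvist 185.75 → $186.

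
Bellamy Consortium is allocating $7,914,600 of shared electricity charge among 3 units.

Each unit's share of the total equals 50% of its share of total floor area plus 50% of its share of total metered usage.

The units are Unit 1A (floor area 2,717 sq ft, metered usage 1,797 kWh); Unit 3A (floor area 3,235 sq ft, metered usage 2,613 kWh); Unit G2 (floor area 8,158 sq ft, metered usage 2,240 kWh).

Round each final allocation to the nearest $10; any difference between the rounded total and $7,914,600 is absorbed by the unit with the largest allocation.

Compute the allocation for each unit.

Unit 1A: $1,831,380; Unit 3A: $2,462,240; Unit G2: $3,620,980

Floor area total 14,110; metered usage total 6,650.
Combined weights (50% floor area + 50% metered usage): Unit 1A 0.2314; Unit 3A 0.3111; Unit G2 0.4575.
Unrounded shares: Unit 1A 1,831,375.25; Unit 3A 2,462,241.37; Unit G2 3,620,983.38.
At nearest $10: Unit 1A $1,831,380; Unit 3A $2,462,240; Unit G2 $3,620,980. Sum = $7,914,600.
Sum already equals the total — no adjustment.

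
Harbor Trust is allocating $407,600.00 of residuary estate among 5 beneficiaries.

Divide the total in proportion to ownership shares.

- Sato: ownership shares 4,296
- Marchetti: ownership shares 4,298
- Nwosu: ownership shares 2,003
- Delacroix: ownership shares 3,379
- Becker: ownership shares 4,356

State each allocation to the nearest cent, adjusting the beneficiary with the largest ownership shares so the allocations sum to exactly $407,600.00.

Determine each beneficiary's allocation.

Sato: $95,518.74 | Marchetti: $95,563.21 | Nwosu: $44,535.39 | Delacroix: $75,129.85 | Becker: $96,852.81

Ownership shares total: 4,296 + 4,298 + 2,003 + 3,379 + 4,356 = 18,332.
Unrounded shares: Sato 95,518.7432; Marchetti 95,563.2119; Nwosu 44,535.3917; Delacroix 75,129.8494; Becker 96,852.8038.
After rounding (cent): Sato $95,518.74; Marchetti $95,563.21; Nwosu $44,535.39; Delacroix $75,129.85; Becker $96,852.80. Sum = $407,599.99.
Difference $407,600.00 − $407,599.99 = +$0.01 applied to largest ownership shares (Becker): Becker becomes $96,852.81.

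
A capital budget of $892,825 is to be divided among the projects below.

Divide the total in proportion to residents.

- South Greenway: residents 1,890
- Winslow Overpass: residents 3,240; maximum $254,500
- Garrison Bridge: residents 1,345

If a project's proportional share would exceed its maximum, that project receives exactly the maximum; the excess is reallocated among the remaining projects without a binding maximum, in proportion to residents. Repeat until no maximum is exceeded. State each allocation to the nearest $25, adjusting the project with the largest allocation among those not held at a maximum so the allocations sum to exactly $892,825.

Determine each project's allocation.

South Greenway: $372,925; Winslow Overpass: $254,500; Garrison Bridge: $265,400

Sum of residents: 6,475.
Proportional shares (ignoring caps): South Greenway 260,608.38; Winslow Overpass 446,757.22; Garrison Bridge 185,459.40.
Capped: Winslow Overpass ($254,500); remaining pool $638,325 reallocated over remaining residents 3,235.
Redistributed shares: South Greenway 372,931.76 → $372,925; Garrison Bridge 265,393.24 → $265,400.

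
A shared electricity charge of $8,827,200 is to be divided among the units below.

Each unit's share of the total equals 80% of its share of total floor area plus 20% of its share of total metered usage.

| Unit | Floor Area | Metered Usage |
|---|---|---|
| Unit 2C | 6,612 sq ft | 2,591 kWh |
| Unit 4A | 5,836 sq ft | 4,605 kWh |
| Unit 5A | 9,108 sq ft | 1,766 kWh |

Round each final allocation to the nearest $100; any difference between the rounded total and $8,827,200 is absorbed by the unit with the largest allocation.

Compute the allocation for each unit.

Unit 2C: $2,676,500 · Unit 4A: $2,819,000 · Unit 5A: $3,331,700

Totals — floor area 21,556, metered usage 8,962.
Composite weights (80% floor area + 20% metered usage): Unit 2C 0.3032; Unit 4A 0.3194; Unit 5A 0.3774.
Raw shares: Unit 2C 2,676,501.22; Unit 4A 2,819,024.47; Unit 5A 3,331,674.30.
After rounding ($100): Unit 2C $2,676,500; Unit 4A $2,819,000; Unit 5A $3,331,700. Sum = $8,827,200.
Rounded total matches; no reconciliation needed.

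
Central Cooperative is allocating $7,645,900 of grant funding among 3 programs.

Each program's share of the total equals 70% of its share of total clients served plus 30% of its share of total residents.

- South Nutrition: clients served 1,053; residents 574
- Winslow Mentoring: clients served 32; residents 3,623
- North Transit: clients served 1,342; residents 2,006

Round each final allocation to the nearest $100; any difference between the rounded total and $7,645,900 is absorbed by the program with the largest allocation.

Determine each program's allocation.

Totals — clients served 2,427, residents 6,203.
Composite weights (70% clients served + 30% residents): South Nutrition 0.3315; Winslow Mentoring 0.1845; North Transit 0.4841.
Unrounded shares: South Nutrition 2,534,379.15; Winslow Mentoring 1,410,295.19; North Transit 3,701,225.66.
At nearest $100: South Nutrition $2,534,400; Winslow Mentoring $1,410,300; North Transit $3,701,200. Sum = $7,645,900.
No rounding difference to absorb.

South Nutrition: $2,534,400; Winslow Mentoring: $1,410,300; North Transit: $3,701,200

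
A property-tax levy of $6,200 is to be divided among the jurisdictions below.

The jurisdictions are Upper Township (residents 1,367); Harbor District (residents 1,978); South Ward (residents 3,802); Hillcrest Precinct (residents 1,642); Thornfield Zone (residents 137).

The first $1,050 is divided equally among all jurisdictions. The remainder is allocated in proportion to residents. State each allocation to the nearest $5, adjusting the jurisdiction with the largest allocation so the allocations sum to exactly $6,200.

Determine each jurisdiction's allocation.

Equal tier: $1,050 ÷ 5 = $210 apiece.
Remainder $5,150 by residents (total 8,926): Upper Township 788.71 → $790; Harbor District 1,141.24 → $1,140; South Ward 2,193.63 → $2,195; Hillcrest Precinct 947.38 → $945; Thornfield Zone 79.04 → $80.
Totals: Upper Township $210 + $790 = $1,000; Harbor District $210 + $1,140 = $1,350; South Ward $210 + $2,195 = $2,405; Hillcrest Precinct $210 + $945 = $1,155; Thornfield Zone $210 + $80 = $290.

Upper Township: $1,000 | Harbor District: $1,350 | South Ward: $2,405 | Hillcrest Precinct: $1,155 | Thornfield Zone: $290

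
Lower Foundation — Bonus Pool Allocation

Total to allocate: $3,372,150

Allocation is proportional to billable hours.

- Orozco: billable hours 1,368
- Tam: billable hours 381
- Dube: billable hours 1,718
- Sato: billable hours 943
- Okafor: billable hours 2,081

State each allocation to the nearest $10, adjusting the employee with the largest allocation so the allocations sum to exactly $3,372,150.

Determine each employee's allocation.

Orozco: $710,690 | Tam: $197,930 | Dube: $892,520 | Sato: $489,900 | Okafor: $1,081,110

Billable hours total: 6,491.
Unrounded shares: Orozco 1,368/6,491 × $3,372,150 = 710,691.91; Tam 381/6,491 × $3,372,150 = 197,933.93; Dube 1,718/6,491 × $3,372,150 = 892,520.98; Sato 943/6,491 × $3,372,150 = 489,899.47; Okafor 2,081/6,491 × $3,372,150 = 1,081,103.71.
At nearest $10: Orozco $710,690; Tam $197,930; Dube $892,520; Sato $489,900; Okafor $1,081,100. Sum = $3,372,140.
Difference $3,372,150 − $3,372,140 = +$10 applied to largest allocation (Okafor): Okafor becomes $1,081,110.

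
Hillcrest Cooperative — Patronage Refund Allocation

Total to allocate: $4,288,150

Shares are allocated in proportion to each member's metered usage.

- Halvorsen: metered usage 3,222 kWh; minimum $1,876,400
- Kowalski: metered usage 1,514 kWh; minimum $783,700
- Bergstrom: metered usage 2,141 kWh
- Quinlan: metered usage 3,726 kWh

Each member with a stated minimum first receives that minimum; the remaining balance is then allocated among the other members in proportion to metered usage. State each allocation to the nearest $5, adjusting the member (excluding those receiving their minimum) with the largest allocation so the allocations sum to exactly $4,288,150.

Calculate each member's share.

Fund the minimums — Halvorsen $1,876,400; Kowalski $783,700. Balance $1,628,050.
Balance split over remaining metered usage 5,867: Bergstrom 594,111.99 → $594,110; Quinlan 1,033,938.01 → $1,033,940.

Halvorsen: $1,876,400; Kowalski: $783,700; Bergstrom: $594,110; Quinlan: $1,033,940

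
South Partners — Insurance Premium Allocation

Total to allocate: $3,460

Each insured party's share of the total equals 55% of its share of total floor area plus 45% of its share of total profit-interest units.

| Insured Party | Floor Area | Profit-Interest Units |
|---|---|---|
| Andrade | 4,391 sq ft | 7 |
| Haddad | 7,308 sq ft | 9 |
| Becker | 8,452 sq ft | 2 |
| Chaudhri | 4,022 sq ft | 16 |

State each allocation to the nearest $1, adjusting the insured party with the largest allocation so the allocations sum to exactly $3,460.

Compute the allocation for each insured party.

Floor area total 24,173; profit-interest units total 34.
Blended shares (55% floor area + 45% profit-interest units): Andrade 0.1926; Haddad 0.2854; Becker 0.2188; Chaudhri 0.3033.
Proportional shares: Andrade 666.24; Haddad 987.46; Becker 756.97; Chaudhri 1,049.33.
At nearest $1: Andrade $666; Haddad $987; Becker $757; Chaudhri $1,049. Sum = $3,459.
Difference $3,460 − $3,459 = +$1 applied to largest allocation (Chaudhri): Chaudhri becomes $1,050.

Andrade: $666 | Haddad: $987 | Becker: $757 | Chaudhri: $1,050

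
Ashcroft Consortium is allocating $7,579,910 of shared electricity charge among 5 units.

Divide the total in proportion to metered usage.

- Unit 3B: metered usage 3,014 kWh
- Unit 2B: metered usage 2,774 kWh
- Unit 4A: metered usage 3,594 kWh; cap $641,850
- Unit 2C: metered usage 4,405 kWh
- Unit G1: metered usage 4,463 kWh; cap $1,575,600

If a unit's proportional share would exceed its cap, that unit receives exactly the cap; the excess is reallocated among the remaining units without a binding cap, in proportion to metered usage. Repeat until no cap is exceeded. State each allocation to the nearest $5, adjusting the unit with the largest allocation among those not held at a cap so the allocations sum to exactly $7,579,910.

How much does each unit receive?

Unit 3B: $1,585,645 · Unit 2B: $1,459,380 · Unit 4A: $641,850 · Unit 2C: $2,317,435 · Unit G1: $1,575,600

Sum of metered usage: 18,250.
Unconstrained shares: Unit 3B 1,251,827.33; Unit 2B 1,152,146.32; Unit 4A 1,492,723.10; Unit 2C 1,829,561.84; Unit G1 1,853,651.42.
Held at cap: Unit 4A ($641,850), Unit G1 ($1,575,600); remaining pool $5,362,460 reallocated over remaining metered usage 10,193.
Remaining shares: Unit 3B 1,585,642.54 → $1,585,645; Unit 2B 1,459,380.36 → $1,459,380; Unit 2C 2,317,437.09 → $2,317,435.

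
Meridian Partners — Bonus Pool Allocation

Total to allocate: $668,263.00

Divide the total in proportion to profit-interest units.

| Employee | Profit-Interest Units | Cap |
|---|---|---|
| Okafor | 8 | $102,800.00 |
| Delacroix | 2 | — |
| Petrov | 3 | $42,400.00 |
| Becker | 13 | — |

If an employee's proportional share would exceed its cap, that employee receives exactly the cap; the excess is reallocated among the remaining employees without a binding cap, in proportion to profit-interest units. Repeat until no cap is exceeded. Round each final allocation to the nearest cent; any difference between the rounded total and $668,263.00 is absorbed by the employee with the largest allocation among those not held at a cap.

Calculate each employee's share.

Okafor: $102,800.00; Delacroix: $69,741.73; Petrov: $42,400.00; Becker: $453,321.27

Sum of profit-interest units: 26.
Pro-rata shares before constraints: Okafor 205,619.3846; Delacroix 51,404.8462; Petrov 77,107.2692; Becker 334,131.5000.
Capped: Okafor ($102,800.00), Petrov ($42,400.00); balance $523,063.00 reallocated over remaining profit-interest units 15.
Shares after redistribution: Delacroix 69,741.7333 → $69,741.73; Becker 453,321.2667 → $453,321.27.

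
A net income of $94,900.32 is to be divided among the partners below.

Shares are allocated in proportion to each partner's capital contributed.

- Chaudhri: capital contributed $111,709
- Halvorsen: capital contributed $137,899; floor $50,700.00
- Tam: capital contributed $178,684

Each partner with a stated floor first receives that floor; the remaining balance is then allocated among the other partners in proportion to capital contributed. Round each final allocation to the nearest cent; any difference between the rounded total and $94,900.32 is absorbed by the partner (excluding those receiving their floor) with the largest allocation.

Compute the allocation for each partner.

Chaudhri: $17,003.07; Halvorsen: $50,700.00; Tam: $27,197.25

Minimums first: Halvorsen $50,700.00. Residual $44,200.32.
Residual split over remaining capital contributed 290,393: Chaudhri 17,003.0736 → $17,003.07; Tam 27,197.2464 → $27,197.25.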